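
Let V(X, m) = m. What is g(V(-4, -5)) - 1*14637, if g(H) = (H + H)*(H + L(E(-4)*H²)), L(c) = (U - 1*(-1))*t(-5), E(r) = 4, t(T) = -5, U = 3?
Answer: -14387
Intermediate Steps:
L(c) = -20 (L(c) = (3 - 1*(-1))*(-5) = (3 + 1)*(-5) = 4*(-5) = -20)
g(H) = 2*H*(-20 + H) (g(H) = (H + H)*(H - 20) = (2*H)*(-20 + H) = 2*H*(-20 + H))
g(V(-4, -5)) - 1*14637 = 2*(-5)*(-20 - 5) - 1*14637 = 2*(-5)*(-25) - 14637 = 250 - 14637 = -14387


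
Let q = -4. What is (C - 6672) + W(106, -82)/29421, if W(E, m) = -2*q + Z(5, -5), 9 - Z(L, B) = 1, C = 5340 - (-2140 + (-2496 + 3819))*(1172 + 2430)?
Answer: 86541930358/29421 ≈ 2.9415e+6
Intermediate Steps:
C = 2948174 (C = 5340 - (-2140 + 1323)*3602 = 5340 - (-817)*3602 = 5340 - 1*(-2942834) = 5340 + 2942834 = 2948174)
Z(L, B) = 8 (Z(L, B) = 9 - 1*1 = 9 - 1 = 8)
W(E, m) = 16 (W(E, m) = -2*(-4) + 8 = 8 + 8 = 16)
(C - 6672) + W(106, -82)/29421 = (2948174 - 6672) + 16/29421 = 2941502 + 16*(1/29421) = 2941502 + 16/29421 = 86541930358/29421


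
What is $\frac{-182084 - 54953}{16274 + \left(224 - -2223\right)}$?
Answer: $- \frac{237037}{18721} \approx -12.662$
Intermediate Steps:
$\frac{-182084 - 54953}{16274 + \left(224 - -2223\right)} = - \frac{237037}{16274 + \left(224 + 2223\right)} = - \frac{237037}{16274 + 2447} = - \frac{237037}{18721}$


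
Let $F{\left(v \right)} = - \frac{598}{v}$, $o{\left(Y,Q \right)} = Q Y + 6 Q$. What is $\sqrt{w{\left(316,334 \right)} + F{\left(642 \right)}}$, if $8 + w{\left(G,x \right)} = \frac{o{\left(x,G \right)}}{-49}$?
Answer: $\frac{i \sqrt{11115820083}}{2247} \approx 46.921 i$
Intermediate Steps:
$o{\left(Y,Q \right)} = 6 Q + Q Y$
$w{\left(G,x \right)} = -8 - \frac{G \left(6 + x\right)}{49}$ ($w{\left(G,x \right)} = -8 + \frac{G \left(6 + x\right)}{-49} = -8 + G \left(6 + x\right) \left(- \frac{1}{49}\right) = -8 - \frac{G \left(6 + x\right)}{49}$)
$\sqrt{w{\left(316,334 \right)} + F{\left(642 \right)}} = \sqrt{\left(-8 - \frac{316 \left(6 + 334\right)}{49}\right) - \frac{598}{642}} = \sqrt{\left(-8 - \frac{316}{49} \cdot 340\right) - \frac{299}{321}} = \sqrt{\left(-8 - \frac{107440}{49}\right) - \frac{299}{321}} = \sqrt{- \frac{107832}{49} - \frac{299}{321}} = \sqrt{- \frac{34628723}{15729}} = \frac{i \sqrt{11115820083}}{2247}$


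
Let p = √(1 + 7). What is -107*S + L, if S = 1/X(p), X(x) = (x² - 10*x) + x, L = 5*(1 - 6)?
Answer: -1718/73 + 963*√2/292 ≈ -18.870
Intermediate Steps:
L = -25 (L = 5*(-5) = -25)
p = 2*√2 (p = √8 = 2*√2 ≈ 2.8284)
X(x) = x² - 9*x
S = √2/(4*(-9 + 2*√2)) (S = 1/((2*√2)*(-9 + 2*√2)) = 1/(2*√2*(-9 + 2*√2)) = √2/(4*(-9 + 2*√2)) ≈ -0.057287)
-107*S + L = -107*(-1/73 - 9*√2/292) - 25 = (107/73 + 963*√2/292) - 25 = -1718/73 + 963*√2/292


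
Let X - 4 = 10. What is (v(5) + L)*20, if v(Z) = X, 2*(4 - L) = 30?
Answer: 60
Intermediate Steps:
L = -11 (L = 4 - 1/2*30 = 4 - 15 = -11)
X = 14 (X = 4 + 10 = 14)
v(Z) = 14
(v(5) + L)*20 = (14 - 11)*20 = 3*20 = 60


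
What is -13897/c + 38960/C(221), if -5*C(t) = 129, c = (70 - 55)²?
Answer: -15207571/9675 ≈ -1571.8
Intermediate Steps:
c = 225 (c = 15² = 225)
C(t) = -129/5 (C(t) = -⅕*129 = -129/5)
-13897/c + 38960/C(221) = -13897/225 + 38960/(-129/5) = -13897*1/225 + 38960*(-5/129) = -13897/225 - 194800/129 = -15207571/9675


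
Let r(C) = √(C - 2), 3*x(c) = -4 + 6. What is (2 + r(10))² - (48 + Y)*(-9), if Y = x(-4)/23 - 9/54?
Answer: 20367/46 + 8*√2 ≈ 454.07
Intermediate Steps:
x(c) = ⅔ (x(c) = (-4 + 6)/3 = (⅓)*2 = ⅔)
r(C) = √(-2 + C)
Y = -19/138 (Y = (⅔)/23 - 9/54 = (⅔)*(1/23) - 9*1/54 = 2/69 - ⅙ = -19/138 ≈ -0.13768)
(2 + r(10))² - (48 + Y)*(-9) = (2 + √(-2 + 10))² - (48 - 19/138)*(-9) = (2 + √8)² - 6605*(-9)/138 = (2 + 2*√2)² - 1*(-19815/46) = (2 + 2*√2)² + 19815/46 = 19815/46 + (2 + 2*√2)²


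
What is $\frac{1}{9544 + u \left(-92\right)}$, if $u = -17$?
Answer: $\frac{1}{11108} \approx 9.0025 \cdot 10^{-5}$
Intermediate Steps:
$\frac{1}{9544 + u \left(-92\right)} = \frac{1}{9544 - -1564} = \frac{1}{9544 + 1564} = \frac{1}{11108}$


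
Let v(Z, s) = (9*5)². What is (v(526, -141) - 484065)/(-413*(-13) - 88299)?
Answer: 48204/8293 ≈ 5.8126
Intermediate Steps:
v(Z, s) = 2025 (v(Z, s) = 45² = 2025)
(v(526, -141) - 484065)/(-413*(-13) - 88299) = (2025 - 484065)/(-413*(-13) - 88299) = -482040/(5369 - 88299) = -482040/(-82930) = -482040*(-1/82930) = 48204/8293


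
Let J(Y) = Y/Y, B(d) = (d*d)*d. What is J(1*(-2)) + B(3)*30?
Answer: 811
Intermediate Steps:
B(d) = d³ (B(d) = d²*d = d³)
J(Y) = 1
J(1*(-2)) + B(3)*30 = 1 + 3³*30 = 1 + 27*30 = 1 + 810 = 811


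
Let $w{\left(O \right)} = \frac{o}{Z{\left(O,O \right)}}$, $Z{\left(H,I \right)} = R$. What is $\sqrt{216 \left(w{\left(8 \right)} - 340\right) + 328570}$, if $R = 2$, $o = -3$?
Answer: $\sqrt{254806} \approx 504.78$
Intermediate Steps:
$Z{\left(H,I \right)} = 2$
$w{\left(O \right)} = - \frac{3}{2}$
$\sqrt{216 \left(w{\left(8 \right)} - 340\right) + 328570} = \sqrt{216 \left(- \frac{3}{2} - 340\right) + 328570} = \sqrt{216 \left(- \frac{683}{2}\right) + 328570} = \sqrt{-73764 + 328570} = \sqrt{254806}$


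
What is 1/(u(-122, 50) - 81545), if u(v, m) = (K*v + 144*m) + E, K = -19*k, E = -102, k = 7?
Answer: -1/58221 ≈ -1.7176e-5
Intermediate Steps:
K = -133 (K = -19*7 = -133)
u(v, m) = -102 - 133*v + 144*m (u(v, m) = (-133*v + 144*m) - 102 = -102 - 133*v + 144*m)
1/(u(-122, 50) - 81545) = 1/((-102 - 133*(-122) + 144*50) - 81545) = 1/((-102 + 16226 + 7200) - 81545) = 1/(23324 - 81545) = 1/(-58221) = -1/58221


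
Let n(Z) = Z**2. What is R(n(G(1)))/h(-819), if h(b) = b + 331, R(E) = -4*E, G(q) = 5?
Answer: 25/122 ≈ 0.20492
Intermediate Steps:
h(b) = 331 + b
R(n(G(1)))/h(-819) = (-4*5**2)/(331 - 819) = -4*25/(-488) = -100*(-1/488) = 25/122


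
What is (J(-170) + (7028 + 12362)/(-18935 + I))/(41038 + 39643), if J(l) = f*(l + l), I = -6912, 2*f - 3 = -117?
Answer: 500895470/2085361807 ≈ 0.24020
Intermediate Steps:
f = -57 (f = 3/2 + (½)*(-117) = 3/2 - 117/2 = -57)
J(l) = -114*l (J(l) = -57*(l + l) = -114*l)
(J(-170) + (7028 + 12362)/(-18935 + I))/(41038 + 39643) = (-114*(-170) + (7028 + 12362)/(-18935 - 6912))/(41038 + 39643) = (19380 + 19390/(-25847))/80681 = (19380 + 19390*(-1/25847))*(1/80681) = (19380 - 19390/25847)*(1/80681) = (500895470/25847)*(1/80681) = 500895470/2085361807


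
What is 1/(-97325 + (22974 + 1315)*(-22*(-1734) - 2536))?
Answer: 1/864882543 ≈ 1.1562e-9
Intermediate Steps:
1/(-97325 + (22974 + 1315)*(-22*(-1734) - 2536)) = 1/(-97325 + 24289*(38148 - 2536)) = 1/(-97325 + 24289*35612) = 1/(-97325 + 864979868) = 1/864882543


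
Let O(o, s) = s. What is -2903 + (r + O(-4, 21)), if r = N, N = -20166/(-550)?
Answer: -782467/275 ≈ -2845.3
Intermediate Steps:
N = 10083/275 (N = -20166*(-1/550) = 10083/275 ≈ 36.665)
r = 10083/275 ≈ 36.665
-2903 + (r + O(-4, 21)) = -2903 + (10083/275 + 21) = -2903 + 15858/275 = -782467/275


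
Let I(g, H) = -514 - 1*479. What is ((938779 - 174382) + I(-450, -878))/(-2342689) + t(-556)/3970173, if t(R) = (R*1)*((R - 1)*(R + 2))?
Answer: -404964517099444/9300880615197 ≈ -43.540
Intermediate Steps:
I(g, H) = -993 (I(g, H) = -514 - 479 = -993)
t(R) = R*(-1 + R)*(2 + R) (t(R) = R*((-1 + R)*(2 + R)) = R*(-1 + R)*(2 + R))
((938779 - 174382) + I(-450, -878))/(-2342689) + t(-556)/3970173 = ((938779 - 174382) - 993)/(-2342689) - 556*(-2 - 556 + (-556)**2)/3970173 = (764397 - 993)*(-1/2342689) - 556*(-2 - 556 + 309136)*(1/3970173) = 763404*(-1/2342689) - 556*308578*(1/3970173) = -763404/2342689 - 171569368*1/3970173 = -763404/2342689 - 171569368/3970173 = -404964517099444/9300880615197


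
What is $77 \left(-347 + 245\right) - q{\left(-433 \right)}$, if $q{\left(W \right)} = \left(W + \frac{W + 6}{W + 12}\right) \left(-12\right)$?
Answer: $- \frac{5488926}{421} \approx -13038.0$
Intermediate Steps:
$q{\left(W \right)} = - 12 W - \frac{12 \left(6 + W\right)}{12 + W}$ ($q{\left(W \right)} = \left(W + \frac{6 + W}{12 + W}\right) \left(-12\right) = - 12 W - \frac{12 \left(6 + W\right)}{12 + W}$)
$77 \left(-347 + 245\right) - q{\left(-433 \right)} = 77 \left(-347 + 245\right) - \frac{12 \left(-6 - \left(-433\right)^{2} - -5629\right)}{12 - 433} = 77 \left(-102\right) - \frac{12 \left(-6 - 187489 + 5629\right)}{-421} = -7854 - 12 \left(- \frac{1}{421}\right) \left(-6 - 187489 + 5629\right) = -7854 - 12 \left(- \frac{1}{421}\right) \left(-181866\right) = -7854 - \frac{2182392}{421} = - \frac{5488926}{421}$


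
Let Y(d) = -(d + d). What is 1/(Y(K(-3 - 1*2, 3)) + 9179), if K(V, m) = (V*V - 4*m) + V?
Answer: 1/9163 ≈ 0.00010913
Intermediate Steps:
K(V, m) = V + V² - 4*m (K(V, m) = (V² - 4*m) + V = V + V² - 4*m)
Y(d) = -2*d
1/(Y(K(-3 - 1*2, 3)) + 9179) = 1/(-2*((-3 - 1*2) + (-3 - 1*2)² - 4*3) + 9179) = 1/(-2*((-3 - 2) + (-3 - 2)² - 12) + 9179) = 1/(-2*(-5 + (-5)² - 12) + 9179) = 1/(-2*(-5 + 25 - 12) + 9179) = 1/(-2*8 + 9179) = 1/(-16 + 9179) = 1/9163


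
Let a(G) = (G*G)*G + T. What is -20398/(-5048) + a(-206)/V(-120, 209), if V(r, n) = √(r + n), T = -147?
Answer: 10199/2524 - 8741963*√89/89 ≈ -9.2664e+5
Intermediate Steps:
V(r, n) = √(n + r)
a(G) = -147 + G³ (a(G) = (G*G)*G - 147 = G²*G - 147 = G³ - 147 = -147 + G³)
-20398/(-5048) + a(-206)/V(-120, 209) = -20398/(-5048) + (-147 + (-206)³)/(√(209 - 120)) = -20398*(-1/5048) + (-147 - 8741816)/(√89) = 10199/2524 - 8741963*√89/89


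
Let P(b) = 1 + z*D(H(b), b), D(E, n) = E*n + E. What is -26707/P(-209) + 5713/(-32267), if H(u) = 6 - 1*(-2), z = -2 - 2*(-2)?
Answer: 842747618/107352309 ≈ 7.8503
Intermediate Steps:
z = 2 (z = -2 + 4 = 2)
H(u) = 8 (H(u) = 6 + 2 = 8)
D(E, n) = E + E*n
P(b) = 17 + 16*b (P(b) = 1 + 2*(8*(1 + b)) = 1 + 2*(8 + 8*b) = 1 + (16 + 16*b) = 17 + 16*b)
-26707/P(-209) + 5713/(-32267) = -26707/(17 + 16*(-209)) + 5713/(-32267) = -26707/(17 - 3344) + 5713*(-1/32267) = -26707/(-3327) - 5713/32267 = -26707*(-1/3327) - 5713/32267 = 26707/3327 - 5713/32267 = 842747618/107352309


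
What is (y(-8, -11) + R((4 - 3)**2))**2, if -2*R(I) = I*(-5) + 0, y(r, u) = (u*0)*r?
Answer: 25/4 ≈ 6.2500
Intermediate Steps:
y(r, u) = 0 (y(r, u) = 0*r = 0)
R(I) = 5*I/2 (R(I) = -(I*(-5) + 0)/2 = -(-5*I + 0)/2 = -(-5)*I/2 = 5*I/2)
(y(-8, -11) + R((4 - 3)**2))**2 = (0 + 5*(4 - 3)**2/2)**2 = (0 + (5/2)*1**2)**2 = (0 + (5/2)*1)**2 = (0 + 5/2)**2 = (5/2)**2 = 25/4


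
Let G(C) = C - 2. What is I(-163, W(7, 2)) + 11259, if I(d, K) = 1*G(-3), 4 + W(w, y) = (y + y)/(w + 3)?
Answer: 11254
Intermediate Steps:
G(C) = -2 + C
W(w, y) = -4 + 2*y/(3 + w) (W(w, y) = -4 + (y + y)/(w + 3) = -4 + (2*y)/(3 + w) = -4 + 2*y/(3 + w))
I(d, K) = -5 (I(d, K) = 1*(-2 - 3) = 1*(-5) = -5)
I(-163, W(7, 2)) + 11259 = -5 + 11259 = 11254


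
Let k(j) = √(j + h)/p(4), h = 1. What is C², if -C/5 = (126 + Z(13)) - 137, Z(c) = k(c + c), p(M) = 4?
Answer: 49075/16 - 825*√3/2 ≈ 2352.7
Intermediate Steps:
k(j) = √(1 + j)/4 (k(j) = √(j + 1)/4 = √(1 + j)*(¼) = √(1 + j)/4)
Z(c) = √(1 + 2*c)/4 (Z(c) = √(1 + (c + c))/4 = √(1 + 2*c)/4)
C = 55 - 15*√3/4 (C = -5*((126 + √(1 + 2*13)/4) - 137) = -5*((126 + √(1 + 26)/4) - 137) = -5*((126 + √27/4) - 137) = -5*((126 + (3*√3)/4) - 137) = -5*((126 + 3*√3/4) - 137) = -5*(-11 + 3*√3/4) = 55 - 15*√3/4 ≈ 48.505)
C² = (55 - 15*√3/4)²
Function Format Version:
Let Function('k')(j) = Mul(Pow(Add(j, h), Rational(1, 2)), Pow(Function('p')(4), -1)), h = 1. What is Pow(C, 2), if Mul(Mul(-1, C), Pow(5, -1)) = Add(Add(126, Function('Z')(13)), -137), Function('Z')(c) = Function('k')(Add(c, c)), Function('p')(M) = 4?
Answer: Add(Rational(49075, 16), Mul(Rational(-825, 2), Pow(3, Rational(1, 2)))) ≈ 2352.7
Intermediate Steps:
Function('k')(j) = Mul(Rational(1, 4), Pow(Add(1, j), Rational(1, 2))) (Function('k')(j) = Mul(Pow(Add(j, 1), Rational(1, 2)), Pow(4, -1)) = Mul(Pow(Add(1, j), Rational(1, 2)), Rational(1, 4)) = Mul(Rational(1, 4), Pow(Add(1, j), Rational(1, 2))))
Function('Z')(c) = Mul(Rational(1, 4), Pow(Add(1, Mul(2, c)), Rational(1, 2))) (Function('Z')(c) = Mul(Rational(1, 4), Pow(Add(1, Add(c, c)), Rational(1, 2))) = Mul(Rational(1, 4), Pow(Add(1, Mul(2, c)), Rational(1, 2))))
C = Add(55, Mul(Rational(-15, 4), Pow(3, Rational(1, 2)))) (C = Mul(-5, Add(Add(126, Mul(Rational(1, 4), Pow(Add(1, Mul(2, 13)), Rational(1, 2)))), -137)) = Mul(-5, Add(Add(126, Mul(Rational(1, 4), Pow(Add(1, 26), Rational(1, 2)))), -137)) = Mul(-5, Add(Add(126, Mul(Rational(1, 4), Pow(27, Rational(1, 2)))), -137)) = Mul(-5, Add(Add(126, Mul(Rational(1, 4), Mul(3, Pow(3, Rational(1, 2))))), -137)) = Mul(-5, Add(Add(126, Mul(Rational(3, 4), Pow(3, Rational(1, 2)))), -137)) = Mul(-5, Add(-11, Mul(Rational(3, 4), Pow(3, Rational(1, 2))))) = Add(55, Mul(Rational(-15, 4), Pow(3, Rational(1, 2)))) ≈ 48.505)
Pow(C, 2) = Pow(Add(55, Mul(Rational(-15, 4), Pow(3, Rational(1, 2)))), 2)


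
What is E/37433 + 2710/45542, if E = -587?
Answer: 37355138/852386843 ≈ 0.043824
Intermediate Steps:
E/37433 + 2710/45542 = -587/37433 + 2710/45542 = -587*1/37433 + 2710*(1/45542) = -587/37433 + 1355/22771 = 37355138/852386843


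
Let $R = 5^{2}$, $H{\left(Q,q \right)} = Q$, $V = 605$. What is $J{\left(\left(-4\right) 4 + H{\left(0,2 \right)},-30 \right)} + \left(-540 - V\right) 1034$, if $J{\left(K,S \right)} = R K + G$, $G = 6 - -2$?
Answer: $-1184322$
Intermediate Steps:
$R = 25$
$G = 8$ ($G = 6 + 2 = 8$)
$J{\left(K,S \right)} = 8 + 25 K$ ($J{\left(K,S \right)} = 25 K + 8 = 8 + 25 K$)
$J{\left(\left(-4\right) 4 + H{\left(0,2 \right)},-30 \right)} + \left(-540 - V\right) 1034 = \left(8 + 25 \left(\left(-4\right) 4 + 0\right)\right) + \left(-540 - 605\right) 1034 = \left(8 + 25 \left(-16 + 0\right)\right) + \left(-540 - 605\right) 1034 = \left(8 + 25 \left(-16\right)\right) - 1183930 = \left(8 - 400\right) - 1183930 = -392 - 1183930 = -1184322$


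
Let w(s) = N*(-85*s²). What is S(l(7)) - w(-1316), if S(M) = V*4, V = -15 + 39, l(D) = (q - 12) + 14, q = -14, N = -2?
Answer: -294415424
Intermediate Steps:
l(D) = -12 (l(D) = (-14 - 12) + 14 = -26 + 14 = -12)
w(s) = 170*s² (w(s) = -(-170)*s² = 170*s²)
V = 24
S(M) = 96 (S(M) = 24*4 = 96)
S(l(7)) - w(-1316) = 96 - 170*(-1316)² = 96 - 170*1731856 = 96 - 1*294415520 = 96 - 294415520 = -294415424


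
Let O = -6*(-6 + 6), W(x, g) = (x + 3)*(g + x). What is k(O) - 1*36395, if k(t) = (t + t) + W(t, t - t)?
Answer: -36395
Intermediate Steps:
W(x, g) = (3 + x)*(g + x)
O = 0 (O = -6*0 = 0)
k(t) = t**2 + 5*t (k(t) = (t + t) + (t**2 + 3*(t - t) + 3*t + (t - t)*t) = 2*t + (t**2 + 3*0 + 3*t + 0*t) = 2*t + (t**2 + 0 + 3*t + 0) = 2*t + (t**2 + 3*t) = t**2 + 5*t)
k(O) - 1*36395 = 0*(5 + 0) - 1*36395 = 0*5 - 36395 = 0 - 36395 = -36395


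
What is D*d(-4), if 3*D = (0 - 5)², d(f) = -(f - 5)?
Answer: 75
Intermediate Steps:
d(f) = 5 - f (d(f) = -(-5 + f) = 5 - f)
D = 25/3 (D = (0 - 5)²/3 = (⅓)*(-5)² = (⅓)*25 = 25/3 ≈ 8.3333)
D*d(-4) = 25*(5 - 1*(-4))/3 = 25*(5 + 4)/3 = (25/3)*9 = 75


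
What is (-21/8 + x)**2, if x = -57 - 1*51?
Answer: 783225/64 ≈ 12238.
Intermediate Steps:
x = -108 (x = -57 - 51 = -108)
(-21/8 + x)**2 = (-21/8 - 108)**2 = (-885/8)**2 = 783225/64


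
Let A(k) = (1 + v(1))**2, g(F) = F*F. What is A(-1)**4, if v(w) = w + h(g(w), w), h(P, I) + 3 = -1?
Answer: 256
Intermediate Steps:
g(F) = F**2
h(P, I) = -4 (h(P, I) = -3 - 1 = -4)
v(w) = -4 + w (v(w) = w - 4 = -4 + w)
A(k) = 4 (A(k) = (1 + (-4 + 1))**2 = (1 - 3)**2 = (-2)**2 = 4)
A(-1)**4 = 4**4 = 256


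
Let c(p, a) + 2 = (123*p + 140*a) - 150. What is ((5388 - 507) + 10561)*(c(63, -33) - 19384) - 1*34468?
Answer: -253391362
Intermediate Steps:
c(p, a) = -152 + 123*p + 140*a (c(p, a) = -2 + ((123*p + 140*a) - 150) = -2 + (-150 + 123*p + 140*a) = -152 + 123*p + 140*a)
((5388 - 507) + 10561)*(c(63, -33) - 19384) - 1*34468 = ((5388 - 507) + 10561)*((-152 + 123*63 + 140*(-33)) - 19384) - 1*34468 = (4881 + 10561)*((-152 + 7749 - 4620) - 19384) - 34468 = 15442*(2977 - 19384) - 34468 = 15442*(-16407) - 34468 = -253356894 - 34468 = -253391362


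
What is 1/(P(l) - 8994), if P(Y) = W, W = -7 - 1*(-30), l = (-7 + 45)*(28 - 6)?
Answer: -1/8971 ≈ -0.00011147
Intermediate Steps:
l = 836 (l = 38*22 = 836)
W = 23 (W = -7 + 30 = 23)
P(Y) = 23
1/(P(l) - 8994) = 1/(23 - 8994) = 1/(-8971) = -1/8971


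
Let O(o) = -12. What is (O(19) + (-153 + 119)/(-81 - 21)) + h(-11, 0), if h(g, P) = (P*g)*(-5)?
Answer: -35/3 ≈ -11.667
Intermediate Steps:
h(g, P) = -5*P*g
(O(19) + (-153 + 119)/(-81 - 21)) + h(-11, 0) = (-12 + (-153 + 119)/(-81 - 21)) - 5*0*(-11) = (-12 - 34/(-102)) + 0 = (-12 - 34*(-1/102)) + 0 = (-12 + ⅓) + 0 = -35/3 + 0 = -35/3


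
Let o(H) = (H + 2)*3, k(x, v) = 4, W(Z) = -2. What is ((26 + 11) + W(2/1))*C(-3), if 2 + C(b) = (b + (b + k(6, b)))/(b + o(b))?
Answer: -175/3 ≈ -58.333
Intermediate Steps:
o(H) = 6 + 3*H (o(H) = (2 + H)*3 = 6 + 3*H)
C(b) = -2 + (4 + 2*b)/(6 + 4*b) (C(b) = -2 + (b + (b + 4))/(b + (6 + 3*b)) = -2 + (b + (4 + b))/(6 + 4*b) = -2 + (4 + 2*b)/(6 + 4*b))
((26 + 11) + W(2/1))*C(-3) = ((26 + 11) - 2)*((-4 - 3*(-3))/(3 + 2*(-3))) = (37 - 2)*((-4 + 9)/(3 - 6)) = 35*(5/(-3)) = 35*(-1/3*5) = 35*(-5/3) = -175/3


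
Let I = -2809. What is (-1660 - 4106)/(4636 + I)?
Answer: -1922/609 ≈ -3.1560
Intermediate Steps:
(-1660 - 4106)/(4636 + I) = (-1660 - 4106)/(4636 - 2809) = -5766/1827 = -5766*1/1827 = -1922/609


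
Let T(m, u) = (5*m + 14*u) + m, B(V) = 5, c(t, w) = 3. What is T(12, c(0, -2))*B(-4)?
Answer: 570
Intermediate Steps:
T(m, u) = 6*m + 14*u
T(12, c(0, -2))*B(-4) = (6*12 + 14*3)*5 = (72 + 42)*5 = 114*5 = 570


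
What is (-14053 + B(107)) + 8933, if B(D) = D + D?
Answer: -4906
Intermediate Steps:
B(D) = 2*D
(-14053 + B(107)) + 8933 = (-14053 + 2*107) + 8933 = (-14053 + 214) + 8933 = -13839 + 8933 = -4906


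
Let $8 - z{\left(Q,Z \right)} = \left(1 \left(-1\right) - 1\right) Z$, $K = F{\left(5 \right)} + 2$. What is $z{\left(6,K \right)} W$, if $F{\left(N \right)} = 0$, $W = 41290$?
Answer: $495480$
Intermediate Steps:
$K = 2$ ($K = 0 + 2 = 2$)
$z{\left(Q,Z \right)} = 8 + 2 Z$ ($z{\left(Q,Z \right)} = 8 - \left(1 \left(-1\right) - 1\right) Z = 8 - \left(-1 - 1\right) Z = 8 - - 2 Z = 8 + 2 Z$)
$z{\left(6,K \right)} W = \left(8 + 2 \cdot 2\right) 41290 = \left(8 + 4\right) 41290 = 12 \cdot 41290 = 495480$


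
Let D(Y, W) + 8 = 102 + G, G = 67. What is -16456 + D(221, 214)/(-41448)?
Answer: -682068449/41448 ≈ -16456.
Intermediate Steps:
D(Y, W) = 161 (D(Y, W) = -8 + (102 + 67) = -8 + 169 = 161)
-16456 + D(221, 214)/(-41448) = -16456 + 161/(-41448) = -16456 + 161*(-1/41448) = -16456 - 161/41448 = -682068449/41448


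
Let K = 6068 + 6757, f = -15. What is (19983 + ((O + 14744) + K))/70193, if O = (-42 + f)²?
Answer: 50801/70193 ≈ 0.72373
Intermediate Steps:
K = 12825
O = 3249 (O = (-42 - 15)² = (-57)² = 3249)
(19983 + ((O + 14744) + K))/70193 = (19983 + ((3249 + 14744) + 12825))/70193 = (19983 + (17993 + 12825))*(1/70193) = (19983 + 30818)*(1/70193) = 50801*(1/70193) = 50801/70193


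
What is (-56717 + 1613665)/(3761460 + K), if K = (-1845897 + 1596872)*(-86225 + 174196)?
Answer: -1556948/21903216815 ≈ -7.1083e-5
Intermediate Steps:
K = -21906978275 (K = -249025*87971 = -21906978275)
(-56717 + 1613665)/(3761460 + K) = (-56717 + 1613665)/(3761460 - 21906978275) = 1556948/(-21903216815) = 1556948*(-1/21903216815) = -1556948/21903216815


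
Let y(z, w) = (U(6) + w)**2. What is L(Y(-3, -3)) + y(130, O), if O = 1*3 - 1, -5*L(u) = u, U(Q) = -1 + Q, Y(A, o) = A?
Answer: 248/5 ≈ 49.600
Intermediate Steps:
L(u) = -u/5
O = 2 (O = 3 - 1 = 2)
y(z, w) = (5 + w)**2 (y(z, w) = ((-1 + 6) + w)**2 = (5 + w)**2)
L(Y(-3, -3)) + y(130, O) = -1/5*(-3) + (5 + 2)**2 = 3/5 + 7**2 = 3/5 + 49 = 248/5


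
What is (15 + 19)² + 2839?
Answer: 3995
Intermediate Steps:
(15 + 19)² + 2839 = 34² + 2839 = 1156 + 2839 = 3995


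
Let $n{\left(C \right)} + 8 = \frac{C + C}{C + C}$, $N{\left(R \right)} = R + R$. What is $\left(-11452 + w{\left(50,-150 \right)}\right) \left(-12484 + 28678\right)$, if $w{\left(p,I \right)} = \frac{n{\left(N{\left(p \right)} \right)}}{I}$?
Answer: $- \frac{4636323307}{25} \approx -1.8545 \cdot 10^{8}$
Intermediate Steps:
$N{\left(R \right)} = 2 R$
$n{\left(C \right)} = -7$ ($n{\left(C \right)} = -8 + \frac{C + C}{C + C} = -8 + \frac{2 C}{2 C} = -8 + 2 C \frac{1}{2 C} = -8 + 1 = -7$)
$w{\left(p,I \right)} = - \frac{7}{I}$
$\left(-11452 + w{\left(50,-150 \right)}\right) \left(-12484 + 28678\right) = \left(-11452 - \frac{7}{-150}\right) \left(-12484 + 28678\right) = \left(-11452 - - \frac{7}{150}\right) 16194 = \left(-11452 + \frac{7}{150}\right) 16194 = \left(- \frac{1717793}{150}\right) 16194 = - \frac{4636323307}{25}$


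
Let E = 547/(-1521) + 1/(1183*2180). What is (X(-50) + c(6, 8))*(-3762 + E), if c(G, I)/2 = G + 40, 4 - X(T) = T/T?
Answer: -1659195856889/4642092 ≈ -3.5742e+5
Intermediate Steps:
E = -8347211/23210460 (E = 547*(-1/1521) + (1/1183)*(1/2180) = -547/1521 + 1/2578940 = -8347211/23210460 ≈ -0.35963)
X(T) = 3 (X(T) = 4 - T/T = 4 - 1*1 = 4 - 1 = 3)
c(G, I) = 80 + 2*G (c(G, I) = 2*(G + 40) = 2*(40 + G) = 80 + 2*G)
(X(-50) + c(6, 8))*(-3762 + E) = (3 + (80 + 2*6))*(-3762 - 8347211/23210460) = (3 + (80 + 12))*(-87326097731/23210460) = (3 + 92)*(-87326097731/23210460) = 95*(-87326097731/23210460) = -1659195856889/4642092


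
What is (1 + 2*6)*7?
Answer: 91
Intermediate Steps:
(1 + 2*6)*7 = (1 + 12)*7 = 13*7 = 91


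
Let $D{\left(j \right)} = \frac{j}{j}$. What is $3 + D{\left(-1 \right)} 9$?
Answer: $12$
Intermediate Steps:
$D{\left(j \right)} = 1$
$3 + D{\left(-1 \right)} 9 = 3 + 1 \cdot 9 = 3 + 9 = 12$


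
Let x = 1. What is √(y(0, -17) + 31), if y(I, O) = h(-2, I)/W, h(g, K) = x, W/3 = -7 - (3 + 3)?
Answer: 2*√11778/39 ≈ 5.5655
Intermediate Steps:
W = -39 (W = 3*(-7 - (3 + 3)) = 3*(-7 - 1*6) = 3*(-7 - 6) = 3*(-13) = -39)
h(g, K) = 1
y(I, O) = -1/39 (y(I, O) = 1/(-39) = 1*(-1/39) = -1/39)
√(y(0, -17) + 31) = √(-1/39 + 31) = √(1208/39) = 2*√11778/39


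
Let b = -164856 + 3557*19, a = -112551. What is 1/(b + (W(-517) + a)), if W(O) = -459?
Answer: -1/210283 ≈ -4.7555e-6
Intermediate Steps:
b = -97273 (b = -164856 + 67583 = -97273)
1/(b + (W(-517) + a)) = 1/(-97273 + (-459 - 112551)) = 1/(-97273 - 113010) = 1/(-210283) = -1/210283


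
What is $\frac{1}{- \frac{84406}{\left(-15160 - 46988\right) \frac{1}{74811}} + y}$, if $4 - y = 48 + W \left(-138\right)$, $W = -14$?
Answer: $\frac{10358}{1031948803} \approx 1.0037 \cdot 10^{-5}$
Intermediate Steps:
$y = -1976$ ($y = 4 - \left(48 - -1932\right) = 4 - \left(48 + 1932\right) = 4 - 1980 = -1976$)
$\frac{1}{- \frac{84406}{\left(-15160 - 46988\right) \frac{1}{74811}} + y} = \frac{1}{- \frac{84406}{\left(-15160 - 46988\right) \frac{1}{74811}} - 1976} = \frac{1}{- \frac{84406}{\left(-62148\right) \frac{1}{74811}} - 1976} = \frac{1}{- \frac{84406}{- \frac{20716}{24937}} - 1976} = \frac{1}{\left(-84406\right) \left(- \frac{24937}{20716}\right) - 1976} = \frac{1}{\frac{1052416211}{10358} - 1976} = \frac{1}{\frac{1031948803}{10358}} = \frac{10358}{1031948803}$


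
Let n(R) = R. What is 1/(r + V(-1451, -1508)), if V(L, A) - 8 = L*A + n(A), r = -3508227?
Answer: -1/1321619 ≈ -7.5665e-7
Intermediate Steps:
V(L, A) = 8 + A + A*L (V(L, A) = 8 + (L*A + A) = 8 + (A*L + A) = 8 + (A + A*L) = 8 + A + A*L)
1/(r + V(-1451, -1508)) = 1/(-3508227 + (8 - 1508 - 1508*(-1451))) = 1/(-3508227 + (8 - 1508 + 2188108)) = 1/(-3508227 + 2186608) = 1/(-1321619) = -1/1321619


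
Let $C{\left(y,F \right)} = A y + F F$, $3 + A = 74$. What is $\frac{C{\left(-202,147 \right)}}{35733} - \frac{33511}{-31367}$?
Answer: $\frac{33148664}{26065977} \approx 1.2717$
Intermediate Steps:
$A = 71$ ($A = -3 + 74 = 71$)
$C{\left(y,F \right)} = F^{2} + 71 y$ ($C{\left(y,F \right)} = 71 y + F F = 71 y + F^{2} = F^{2} + 71 y$)
$\frac{C{\left(-202,147 \right)}}{35733} - \frac{33511}{-31367} = \frac{147^{2} + 71 \left(-202\right)}{35733} - \frac{33511}{-31367} = \left(21609 - 14342\right) \frac{1}{35733} - - \frac{33511}{31367} = 7267 \cdot \frac{1}{35733} + \frac{33511}{31367} = \frac{169}{831} + \frac{33511}{31367} = \frac{33148664}{26065977}$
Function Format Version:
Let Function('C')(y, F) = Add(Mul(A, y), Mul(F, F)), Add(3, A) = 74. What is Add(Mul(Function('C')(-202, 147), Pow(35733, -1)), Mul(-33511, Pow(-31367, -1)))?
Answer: Rational(33148664, 26065977) ≈ 1.2717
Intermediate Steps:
A = 71 (A = Add(-3, 74) = 71)
Function('C')(y, F) = Add(Pow(F, 2), Mul(71, y)) (Function('C')(y, F) = Add(Mul(71, y), Mul(F, F)) = Add(Mul(71, y), Pow(F, 2)) = Add(Pow(F, 2), Mul(71, y)))
Add(Mul(Function('C')(-202, 147), Pow(35733, -1)), Mul(-33511, Pow(-31367, -1))) = Add(Mul(Add(Pow(147, 2), Mul(71, -202)), Pow(35733, -1)), Mul(-33511, Pow(-31367, -1))) = Add(Mul(Add(21609, -14342), Rational(1, 35733)), Mul(-33511, Rational(-1, 31367))) = Add(Mul(7267, Rational(1, 35733)), Rational(33511, 31367)) = Add(Rational(169, 831), Rational(33511, 31367)) = Rational(33148664, 26065977)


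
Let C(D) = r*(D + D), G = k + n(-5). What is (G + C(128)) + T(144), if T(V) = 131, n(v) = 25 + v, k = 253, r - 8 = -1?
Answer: 2196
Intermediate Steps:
r = 7 (r = 8 - 1 = 7)
G = 273 (G = 253 + (25 - 5) = 253 + 20 = 273)
C(D) = 14*D (C(D) = 7*(D + D) = 7*(2*D) = 14*D)
(G + C(128)) + T(144) = (273 + 14*128) + 131 = (273 + 1792) + 131 = 2065 + 131 = 2196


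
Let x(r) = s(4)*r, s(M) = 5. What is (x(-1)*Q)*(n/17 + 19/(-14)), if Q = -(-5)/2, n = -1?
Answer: 8425/476 ≈ 17.700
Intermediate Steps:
x(r) = 5*r
Q = 5/2 (Q = -(-5)/2 = -1*(-5/2) = 5/2 ≈ 2.5000)
(x(-1)*Q)*(n/17 + 19/(-14)) = ((5*(-1))*(5/2))*(-1/17 + 19/(-14)) = (-5*5/2)*(-1*1/17 + 19*(-1/14)) = -25*(-1/17 - 19/14)/2 = -25/2*(-337/238) = 8425/476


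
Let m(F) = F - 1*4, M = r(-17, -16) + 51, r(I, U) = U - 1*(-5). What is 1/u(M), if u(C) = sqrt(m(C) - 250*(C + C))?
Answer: -I*sqrt(4991)/9982 ≈ -0.0070774*I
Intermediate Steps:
r(I, U) = 5 + U (r(I, U) = U + 5 = 5 + U)
M = 40 (M = (5 - 16) + 51 = -11 + 51 = 40)
m(F) = -4 + F (m(F) = F - 4 = -4 + F)
u(C) = sqrt(-4 - 499*C) (u(C) = sqrt((-4 + C) - 250*(C + C)) = sqrt((-4 + C) - 500*C) = sqrt(-4 - 499*C))
1/u(M) = 1/(sqrt(-4 - 499*40)) = 1/(sqrt(-4 - 19960)) = 1/(sqrt(-19964)) = 1/(2*I*sqrt(4991)) = -I*sqrt(4991)/9982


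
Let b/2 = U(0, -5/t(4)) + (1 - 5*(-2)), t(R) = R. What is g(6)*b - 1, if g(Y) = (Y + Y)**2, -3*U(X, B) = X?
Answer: 3167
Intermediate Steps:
U(X, B) = -X/3
g(Y) = 4*Y**2 (g(Y) = (2*Y)**2 = 4*Y**2)
b = 22 (b = 2*(-1/3*0 + (1 - 5*(-2))) = 2*(0 + (1 + 10)) = 2*(0 + 11) = 2*11 = 22)
g(6)*b - 1 = (4*6**2)*22 - 1 = (4*36)*22 - 1 = 144*22 - 1 = 3168 - 1 = 3167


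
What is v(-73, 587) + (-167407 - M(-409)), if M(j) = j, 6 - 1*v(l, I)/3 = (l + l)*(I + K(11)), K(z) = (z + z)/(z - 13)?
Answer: 85308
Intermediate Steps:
K(z) = 2*z/(-13 + z) (K(z) = (2*z)/(-13 + z) = 2*z/(-13 + z))
v(l, I) = 18 - 6*l*(-11 + I) (v(l, I) = 18 - 3*(l + l)*(I + 2*11/(-13 + 11)) = 18 - 3*2*l*(I + 2*11/(-2)) = 18 - 3*2*l*(I + 2*11*(-½)) = 18 - 3*2*l*(I - 11) = 18 - 3*2*l*(-11 + I) = 18 - 6*l*(-11 + I))
v(-73, 587) + (-167407 - M(-409)) = (18 + 66*(-73) - 6*587*(-73)) + (-167407 - 1*(-409)) = (18 - 4818 + 257106) + (-167407 + 409) = 252306 - 166998 = 85308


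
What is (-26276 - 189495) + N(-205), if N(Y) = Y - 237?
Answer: -216213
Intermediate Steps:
N(Y) = -237 + Y
(-26276 - 189495) + N(-205) = (-26276 - 189495) + (-237 - 205) = -215771 - 442 = -216213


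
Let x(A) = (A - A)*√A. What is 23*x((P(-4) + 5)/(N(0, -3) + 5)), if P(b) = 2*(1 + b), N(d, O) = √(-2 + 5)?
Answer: 0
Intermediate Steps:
N(d, O) = √3
P(b) = 2 + 2*b
x(A) = 0 (x(A) = 0*√A = 0)
23*x((P(-4) + 5)/(N(0, -3) + 5)) = 23*0 = 0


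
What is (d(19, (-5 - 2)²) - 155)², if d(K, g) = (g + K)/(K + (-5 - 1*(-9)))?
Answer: 12229009/529 ≈ 23117.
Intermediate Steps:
d(K, g) = (K + g)/(4 + K) (d(K, g) = (K + g)/(K + (-5 + 9)) = (K + g)/(K + 4) = (K + g)/(4 + K))
(d(19, (-5 - 2)²) - 155)² = ((19 + (-5 - 2)²)/(4 + 19) - 155)² = ((19 + (-7)²)/23 - 155)² = ((19 + 49)/23 - 155)² = ((1/23)*68 - 155)² = (68/23 - 155)² = (-3497/23)² = 12229009/529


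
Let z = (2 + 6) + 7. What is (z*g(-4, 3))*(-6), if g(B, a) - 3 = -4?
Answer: 90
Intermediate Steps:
g(B, a) = -1 (g(B, a) = 3 - 4 = -1)
z = 15 (z = 8 + 7 = 15)
(z*g(-4, 3))*(-6) = (15*(-1))*(-6) = -15*(-6) = 90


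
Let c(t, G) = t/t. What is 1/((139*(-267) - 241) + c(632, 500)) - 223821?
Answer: -8360385814/37353 ≈ -2.2382e+5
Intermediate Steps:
c(t, G) = 1
1/((139*(-267) - 241) + c(632, 500)) - 223821 = 1/((139*(-267) - 241) + 1) - 223821 = 1/((-37113 - 241) + 1) - 223821 = 1/(-37354 + 1) - 223821 = 1/(-37353) - 223821 = -1/37353 - 223821 = -8360385814/37353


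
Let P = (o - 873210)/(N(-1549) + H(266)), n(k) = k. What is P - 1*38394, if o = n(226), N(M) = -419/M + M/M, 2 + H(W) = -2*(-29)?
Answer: -594782593/11089 ≈ -53637.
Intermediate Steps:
H(W) = 56 (H(W) = -2 - 2*(-29) = -2 + 58 = 56)
N(M) = 1 - 419/M (N(M) = -419/M + 1 = 1 - 419/M)
o = 226
P = -169031527/11089 (P = (226 - 873210)/((-419 - 1549)/(-1549) + 56) = -872984/(-1/1549*(-1968) + 56) = -872984/(1968/1549 + 56) = -872984/88712/1549 = -872984*1549/88712 = -169031527/11089 ≈ -15243.)
P - 1*38394 = -169031527/11089 - 1*38394 = -169031527/11089 - 38394 = -594782593/11089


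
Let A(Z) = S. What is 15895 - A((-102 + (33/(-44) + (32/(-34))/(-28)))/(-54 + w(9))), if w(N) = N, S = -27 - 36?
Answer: 15958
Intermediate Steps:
S = -63
A(Z) = -63
15895 - A((-102 + (33/(-44) + (32/(-34))/(-28)))/(-54 + w(9))) = 15895 - 1*(-63) = 15895 + 63 = 15958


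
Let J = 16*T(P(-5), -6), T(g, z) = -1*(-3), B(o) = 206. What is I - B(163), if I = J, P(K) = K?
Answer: -158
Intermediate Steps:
T(g, z) = 3
J = 48 (J = 16*3 = 48)
I = 48
I - B(163) = 48 - 1*206 = 48 - 206 = -158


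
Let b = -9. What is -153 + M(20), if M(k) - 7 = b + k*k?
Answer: 245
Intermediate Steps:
M(k) = -2 + k² (M(k) = 7 + (-9 + k*k) = 7 + (-9 + k²) = -2 + k²)
-153 + M(20) = -153 + (-2 + 20²) = -153 + (-2 + 400) = -153 + 398 = 245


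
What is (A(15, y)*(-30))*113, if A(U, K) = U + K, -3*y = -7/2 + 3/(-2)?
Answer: -56500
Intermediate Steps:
y = 5/3 (y = -(-7/2 + 3/(-2))/3 = -(-7*½ + 3*(-½))/3 = -(-7/2 - 3/2)/3 = -⅓*(-5) = 5/3 ≈ 1.6667)
A(U, K) = K + U
(A(15, y)*(-30))*113 = ((5/3 + 15)*(-30))*113 = ((50/3)*(-30))*113 = -500*113 = -56500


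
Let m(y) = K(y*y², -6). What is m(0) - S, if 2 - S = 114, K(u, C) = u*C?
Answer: 112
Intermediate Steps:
K(u, C) = C*u
m(y) = -6*y³ (m(y) = -6*y*y² = -6*y³)
S = -112 (S = 2 - 1*114 = 2 - 114 = -112)
m(0) - S = -6*0³ - 1*(-112) = -6*0 + 112 = 0 + 112 = 112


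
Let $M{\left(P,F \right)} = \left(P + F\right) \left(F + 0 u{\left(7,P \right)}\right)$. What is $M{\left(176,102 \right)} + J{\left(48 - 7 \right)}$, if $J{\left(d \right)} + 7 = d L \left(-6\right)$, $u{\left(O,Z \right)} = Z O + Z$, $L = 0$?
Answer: $28349$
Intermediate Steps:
$u{\left(O,Z \right)} = Z + O Z$ ($u{\left(O,Z \right)} = O Z + Z = Z + O Z$)
$J{\left(d \right)} = -7$ ($J{\left(d \right)} = -7 + d 0 \left(-6\right) = -7 + 0 \left(-6\right) = -7 + 0 = -7$)
$M{\left(P,F \right)} = F \left(F + P\right)$ ($M{\left(P,F \right)} = \left(P + F\right) \left(F + 0 P \left(1 + 7\right)\right) = \left(F + P\right) \left(F + 0 P 8\right) = \left(F + P\right) \left(F + 0 \cdot 8 P\right) = \left(F + P\right) \left(F + 0\right) = \left(F + P\right) F = F \left(F + P\right)$)
$M{\left(176,102 \right)} + J{\left(48 - 7 \right)} = 102 \left(102 + 176\right) - 7 = 102 \cdot 278 - 7 = 28356 - 7 = 28349$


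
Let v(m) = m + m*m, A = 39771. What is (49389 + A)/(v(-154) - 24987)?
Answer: -5944/95 ≈ -62.568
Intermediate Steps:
v(m) = m + m**2
(49389 + A)/(v(-154) - 24987) = (49389 + 39771)/(-154*(1 - 154) - 24987) = 89160/(-154*(-153) - 24987) = 89160/(23562 - 24987) = 89160/(-1425) = 89160*(-1/1425) = -5944/95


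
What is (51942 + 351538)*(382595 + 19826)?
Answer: 162368825080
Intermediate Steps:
(51942 + 351538)*(382595 + 19826) = 403480*402421 = 162368825080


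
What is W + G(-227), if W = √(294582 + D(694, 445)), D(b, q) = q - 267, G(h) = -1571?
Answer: -1571 + 2*√73690 ≈ -1028.1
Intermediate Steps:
D(b, q) = -267 + q
W = 2*√73690 (W = √(294582 + (-267 + 445)) = √(294582 + 178) = √294760 = 2*√73690 ≈ 542.92)
W + G(-227) = 2*√73690 - 1571 = -1571 + 2*√73690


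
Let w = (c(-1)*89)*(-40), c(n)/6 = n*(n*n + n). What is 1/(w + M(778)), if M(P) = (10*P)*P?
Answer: 1/6052840 ≈ 1.6521e-7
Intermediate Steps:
M(P) = 10*P²
c(n) = 6*n*(n + n²) (c(n) = 6*(n*(n*n + n)) = 6*(n*(n² + n)) = 6*(n*(n + n²)) = 6*n*(n + n²))
w = 0 (w = ((6*(-1)²*(1 - 1))*89)*(-40) = ((6*1*0)*89)*(-40) = (0*89)*(-40) = 0*(-40) = 0)
1/(w + M(778)) = 1/(0 + 10*778²) = 1/(0 + 10*605284) = 1/(0 + 6052840) = 1/6052840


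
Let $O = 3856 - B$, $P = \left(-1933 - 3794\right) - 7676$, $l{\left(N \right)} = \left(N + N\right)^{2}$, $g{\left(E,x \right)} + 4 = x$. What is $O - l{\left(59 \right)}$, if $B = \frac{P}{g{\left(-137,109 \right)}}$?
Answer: $- \frac{1043737}{105} \approx -9940.3$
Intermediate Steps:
$g{\left(E,x \right)} = -4 + x$
$l{\left(N \right)} = 4 N^{2}$ ($l{\left(N \right)} = \left(2 N\right)^{2} = 4 N^{2}$)
$P = -13403$ ($P = -5727 - 7676 = -13403$)
$B = - \frac{13403}{105}$ ($B = - \frac{13403}{-4 + 109} = - \frac{13403}{105} \approx -127.65$)
$O = \frac{418283}{105}$ ($O = 3856 - - \frac{13403}{105} = 3856 + \frac{13403}{105} = \frac{418283}{105} \approx 3983.6$)
$O - l{\left(59 \right)} = \frac{418283}{105} - 4 \cdot 59^{2} = \frac{418283}{105} - 4 \cdot 3481 = \frac{418283}{105} - 13924 = - \frac{1043737}{105}$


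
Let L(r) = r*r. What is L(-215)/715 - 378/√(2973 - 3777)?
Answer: 9245/143 + 63*I*√201/67 ≈ 64.65 + 13.331*I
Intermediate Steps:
L(r) = r²
L(-215)/715 - 378/√(2973 - 3777) = (-215)²/715 - 378/√(2973 - 3777) = 46225*(1/715) - 378*(-I*√201/402) = 9245/143 - 378*(-I*√201/402) = 9245/143 - (-63)*I*√201/67 = 9245/143 + 63*I*√201/67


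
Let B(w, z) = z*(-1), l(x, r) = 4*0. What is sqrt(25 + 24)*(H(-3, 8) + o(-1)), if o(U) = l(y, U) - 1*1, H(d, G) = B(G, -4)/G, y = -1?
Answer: -7/2 ≈ -3.5000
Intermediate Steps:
l(x, r) = 0
B(w, z) = -z
H(d, G) = 4/G (H(d, G) = (-1*(-4))/G = 4/G)
o(U) = -1 (o(U) = 0 - 1*1 = 0 - 1 = -1)
sqrt(25 + 24)*(H(-3, 8) + o(-1)) = sqrt(25 + 24)*(4/8 - 1) = sqrt(49)*(4*(1/8) - 1) = 7*(1/2 - 1) = 7*(-1/2) = -7/2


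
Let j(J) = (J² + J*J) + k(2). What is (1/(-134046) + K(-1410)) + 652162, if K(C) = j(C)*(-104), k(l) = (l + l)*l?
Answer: -55344037159621/134046 ≈ -4.1287e+8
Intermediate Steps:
k(l) = 2*l² (k(l) = (2*l)*l = 2*l²)
j(J) = 8 + 2*J² (j(J) = (J² + J*J) + 2*2² = (J² + J²) + 2*4 = 2*J² + 8 = 8 + 2*J²)
K(C) = -832 - 208*C² (K(C) = (8 + 2*C²)*(-104) = -832 - 208*C²)
(1/(-134046) + K(-1410)) + 652162 = (1/(-134046) + (-832 - 208*(-1410)²)) + 652162 = (-1/134046 + (-832 - 208*1988100)) + 652162 = (-1/134046 + (-832 - 413524800)) + 652162 = (-1/134046 - 413525632) + 652162 = -55431456867073/134046 + 652162 = -55344037159621/134046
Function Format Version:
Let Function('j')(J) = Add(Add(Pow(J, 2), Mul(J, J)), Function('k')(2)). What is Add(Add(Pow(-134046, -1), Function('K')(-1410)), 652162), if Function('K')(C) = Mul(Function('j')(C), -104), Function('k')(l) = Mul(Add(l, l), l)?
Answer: Rational(-55344037159621, 134046) ≈ -4.1287e+8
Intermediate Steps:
Function('k')(l) = Mul(2, Pow(l, 2)) (Function('k')(l) = Mul(Mul(2, l), l) = Mul(2, Pow(l, 2)))
Function('j')(J) = Add(8, Mul(2, Pow(J, 2))) (Function('j')(J) = Add(Add(Pow(J, 2), Mul(J, J)), Mul(2, Pow(2, 2))) = Add(Add(Pow(J, 2), Pow(J, 2)), Mul(2, 4)) = Add(Mul(2, Pow(J, 2)), 8) = Add(8, Mul(2, Pow(J, 2))))
Function('K')(C) = Add(-832, Mul(-208, Pow(C, 2))) (Function('K')(C) = Mul(Add(8, Mul(2, Pow(C, 2))), -104) = Add(-832, Mul(-208, Pow(C, 2))))
Add(Add(Pow(-134046, -1), Function('K')(-1410)), 652162) = Add(Add(Pow(-134046, -1), Add(-832, Mul(-208, Pow(-1410, 2)))), 652162) = Add(Add(Rational(-1, 134046), Add(-832, Mul(-208, 1988100))), 652162) = Add(Add(Rational(-1, 134046), Add(-832, -413524800)), 652162) = Add(Add(Rational(-1, 134046), -413525632), 652162) = Add(Rational(-55431456867073, 134046), 652162) = Rational(-55344037159621, 134046)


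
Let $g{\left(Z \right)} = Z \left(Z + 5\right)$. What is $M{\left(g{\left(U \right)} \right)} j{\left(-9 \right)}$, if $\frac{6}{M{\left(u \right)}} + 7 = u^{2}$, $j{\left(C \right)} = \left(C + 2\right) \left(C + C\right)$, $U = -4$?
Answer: $84$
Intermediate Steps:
$g{\left(Z \right)} = Z \left(5 + Z\right)$
$j{\left(C \right)} = 2 C \left(2 + C\right)$ ($j{\left(C \right)} = \left(2 + C\right) 2 C = 2 C \left(2 + C\right)$)
$M{\left(u \right)} = \frac{6}{-7 + u^{2}}$
$M{\left(g{\left(U \right)} \right)} j{\left(-9 \right)} = \frac{6}{-7 + \left(- 4 \left(5 - 4\right)\right)^{2}} \cdot 2 \left(-9\right) \left(2 - 9\right) = \frac{6}{-7 + \left(\left(-4\right) 1\right)^{2}} \cdot 2 \left(-9\right) \left(-7\right) = \frac{6}{-7 + \left(-4\right)^{2}} \cdot 126 = \frac{6}{-7 + 16} \cdot 126 = \frac{6}{9} \cdot 126 = 6 \cdot \frac{1}{9} \cdot 126 = \frac{2}{3} \cdot 126 = 84$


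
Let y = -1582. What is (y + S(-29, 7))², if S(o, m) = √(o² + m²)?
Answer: (1582 - √890)² ≈ 2.4092e+6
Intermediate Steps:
S(o, m) = √(m² + o²)
(y + S(-29, 7))² = (-1582 + √(7² + (-29)²))² = (-1582 + √(49 + 841))² = (-1582 + √890)²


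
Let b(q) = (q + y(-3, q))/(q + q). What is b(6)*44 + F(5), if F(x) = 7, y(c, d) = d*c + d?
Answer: -15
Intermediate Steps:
y(c, d) = d + c*d (y(c, d) = c*d + d = d + c*d)
b(q) = -½ (b(q) = (q + q*(1 - 3))/(q + q) = (q + q*(-2))/((2*q)) = (q - 2*q)*(1/(2*q)) = (-q)*(1/(2*q)) = -½)
b(6)*44 + F(5) = -½*44 + 7 = -22 + 7 = -15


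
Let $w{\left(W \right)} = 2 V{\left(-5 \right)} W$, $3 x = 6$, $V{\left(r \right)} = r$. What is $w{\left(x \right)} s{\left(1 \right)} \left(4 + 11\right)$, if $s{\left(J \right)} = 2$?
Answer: $-600$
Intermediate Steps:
$x = 2$ ($x = \frac{1}{3} \cdot 6 = 2$)
$w{\left(W \right)} = - 10 W$ ($w{\left(W \right)} = 2 \left(-5\right) W = - 10 W$)
$w{\left(x \right)} s{\left(1 \right)} \left(4 + 11\right) = \left(-10\right) 2 \cdot 2 \left(4 + 11\right) = \left(-20\right) 2 \cdot 15 = \left(-40\right) 15 = -600$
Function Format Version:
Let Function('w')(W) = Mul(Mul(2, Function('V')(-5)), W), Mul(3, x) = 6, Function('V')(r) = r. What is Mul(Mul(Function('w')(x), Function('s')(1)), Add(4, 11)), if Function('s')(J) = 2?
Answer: -600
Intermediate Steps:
x = 2 (x = Mul(Rational(1, 3), 6) = 2)
Function('w')(W) = Mul(-10, W) (Function('w')(W) = Mul(Mul(2, -5), W) = Mul(-10, W))
Mul(Mul(Function('w')(x), Function('s')(1)), Add(4, 11)) = Mul(Mul(Mul(-10, 2), 2), Add(4, 11)) = Mul(Mul(-20, 2), 15) = Mul(-40, 15) = -600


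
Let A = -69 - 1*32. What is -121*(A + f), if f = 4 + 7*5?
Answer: 7502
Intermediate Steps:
f = 39 (f = 4 + 35 = 39)
A = -101 (A = -69 - 32 = -101)
-121*(A + f) = -121*(-101 + 39) = -121*(-62) = 7502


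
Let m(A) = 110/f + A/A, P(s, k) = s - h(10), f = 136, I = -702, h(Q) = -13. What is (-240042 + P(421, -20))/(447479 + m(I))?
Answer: -16293344/30428695 ≈ -0.53546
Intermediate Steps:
P(s, k) = 13 + s (P(s, k) = s - 1*(-13) = s + 13 = 13 + s)
m(A) = 123/68 (m(A) = 110/136 + A/A = 110*(1/136) + 1 = 55/68 + 1 = 123/68)
(-240042 + P(421, -20))/(447479 + m(I)) = (-240042 + (13 + 421))/(447479 + 123/68) = (-240042 + 434)/(30428695/68) = -239608*68/30428695 = -16293344/30428695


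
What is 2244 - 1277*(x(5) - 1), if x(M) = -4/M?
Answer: 22713/5 ≈ 4542.6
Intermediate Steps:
2244 - 1277*(x(5) - 1) = 2244 - 1277*(-4/5 - 1) = 2244 - 1277*(-9)/5 = 2244 - 1*(-11493/5) = 2244 + 11493/5 = 22713/5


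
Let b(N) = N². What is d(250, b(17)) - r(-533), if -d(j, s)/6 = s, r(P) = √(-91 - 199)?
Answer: -1734 - I*√290 ≈ -1734.0 - 17.029*I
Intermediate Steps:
r(P) = I*√290 (r(P) = √(-290) = I*√290)
d(j, s) = -6*s
d(250, b(17)) - r(-533) = -6*17² - I*√290 = -6*289 - I*√290 = -1734 - I*√290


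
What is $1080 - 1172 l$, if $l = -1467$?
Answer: $1720404$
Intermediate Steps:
$1080 - 1172 l = 1080 - -1719324 = 1080 + 1719324 = 1720404$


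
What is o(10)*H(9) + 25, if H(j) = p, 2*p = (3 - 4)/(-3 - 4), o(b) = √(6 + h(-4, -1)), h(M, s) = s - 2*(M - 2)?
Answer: 25 + √17/14 ≈ 25.294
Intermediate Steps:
h(M, s) = 4 + s - 2*M (h(M, s) = s - 2*(-2 + M) = s + (4 - 2*M) = 4 + s - 2*M)
o(b) = √17 (o(b) = √(6 + (4 - 1 - 2*(-4))) = √(6 + (4 - 1 + 8)) = √(6 + 11) = √17)
p = 1/14 (p = ((3 - 4)/(-3 - 4))/2 = (-1/(-7))/2 = (-1*(-⅐))/2 = (½)*(⅐) = 1/14 ≈ 0.071429)
H(j) = 1/14
o(10)*H(9) + 25 = √17*(1/14) + 25 = √17/14 + 25 = 25 + √17/14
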